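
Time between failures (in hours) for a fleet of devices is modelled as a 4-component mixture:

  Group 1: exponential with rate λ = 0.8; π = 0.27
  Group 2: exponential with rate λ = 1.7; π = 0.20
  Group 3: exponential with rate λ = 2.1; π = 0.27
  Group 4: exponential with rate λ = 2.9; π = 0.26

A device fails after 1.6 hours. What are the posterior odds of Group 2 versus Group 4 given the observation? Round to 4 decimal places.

3.0758

The posterior odds equal the prior odds times the likelihood ratio: (P(Z=i)/P(Z=j))·(f_i(x)/f_j(x)).
Exponential densities:
  p_1 = 0.8·e^(−0.8·1.6) = 0.8·e^(−1.2800) = 0.22243
  p_2 = 1.7·e^(−1.7·1.6) = 1.7·e^(−2.7200) = 0.111987
  p_3 = 2.1·e^(−2.1·1.6) = 2.1·e^(−3.3600) = 0.072944
  p_4 = 2.9·e^(−2.9·1.6) = 2.9·e^(−4.6400) = 0.0280073
Posterior odds = (P(Z=2)·p_2) / (P(Z=4)·p_4) = (0.20·0.111987) / (0.26·0.0280073) = 0.0223974 / 0.0072819 ≈ 3.0758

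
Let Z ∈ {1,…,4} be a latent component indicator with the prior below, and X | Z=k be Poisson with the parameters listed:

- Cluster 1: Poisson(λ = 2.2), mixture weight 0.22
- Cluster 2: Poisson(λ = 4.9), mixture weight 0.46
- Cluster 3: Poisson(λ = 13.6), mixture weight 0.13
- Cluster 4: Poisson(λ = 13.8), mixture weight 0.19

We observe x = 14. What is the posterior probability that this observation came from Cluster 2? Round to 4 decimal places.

P(component k | x) = π_k·f_k(x) / marginal(x), where marginal(x) = Σ_j π_j·f_j(x).
Poisson probabilities:
  L_1 = 7.9079e-08
  L_2 = 0.000392911
  L_3 = 0.105374
  L_4 = 0.105836
Multiply by the mixture weights:
  π_1·L_1 = 0.22 × 7.9079e-08 = 1.73974e-08
  π_2·L_2 = 0.46 × 0.000392911 = 0.000180739
  π_3·L_3 = 0.13 × 0.105374 = 0.0136986
  π_4·L_4 = 0.19 × 0.105836 = 0.0201089
Sum: 1.73974e-08 + 0.000180739 + 0.0136986 + 0.0201089 = 0.0339882
P(Cluster 2 | 14) ≈ 0.0053

0.0053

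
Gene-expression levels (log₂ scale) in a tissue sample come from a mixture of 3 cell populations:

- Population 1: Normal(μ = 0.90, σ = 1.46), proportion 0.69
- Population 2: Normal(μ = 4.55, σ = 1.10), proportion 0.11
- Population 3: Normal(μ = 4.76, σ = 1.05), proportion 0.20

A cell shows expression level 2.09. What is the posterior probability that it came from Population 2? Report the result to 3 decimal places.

The responsibility of component k is w_k f_k(x) divided by Σ_j w_j f_j(x).
Component likelihoods at x = 2.09:
  f_1 = 0.196019
  f_2 = 0.0297505
  f_3 = 0.0149837
Unnormalised posteriors:
  w_1·f_1 = 0.69 × 0.196019 = 0.135253
  w_2·f_2 = 0.11 × 0.0297505 = 0.00327255
  w_3·f_3 = 0.20 × 0.0149837 = 0.00299675
Evidence: 0.135253 + 0.00327255 + 0.00299675 = 0.141522
P(Population 2 | the observation) = 0.00327255 / 0.141522 ≈ 0.023

0.023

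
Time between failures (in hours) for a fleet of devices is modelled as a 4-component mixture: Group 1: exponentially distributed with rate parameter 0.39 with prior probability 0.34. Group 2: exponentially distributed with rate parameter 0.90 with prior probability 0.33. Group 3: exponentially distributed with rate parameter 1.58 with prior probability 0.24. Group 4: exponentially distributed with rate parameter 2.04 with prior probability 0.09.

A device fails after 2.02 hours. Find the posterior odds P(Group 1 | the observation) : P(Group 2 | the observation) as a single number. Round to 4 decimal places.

1.2508

Only the two components matter; the odds are (w_i f_i(x)) / (w_j f_j(x)).
Component likelihoods at x = 2.02 hours:
  f_1 = 0.39·e^(−0.39·2.02) = 0.39·e^(−0.7878) = 0.177389
  f_2 = 0.90·e^(−0.90·2.02) = 0.90·e^(−1.8180) = 0.146115
  f_3 = 1.58·e^(−1.58·2.02) = 1.58·e^(−3.1916) = 0.0649476
  f_4 = 2.04·e^(−2.04·2.02) = 2.04·e^(−4.1208) = 0.0331123
0.0603124 / 0.048218 ≈ 1.2508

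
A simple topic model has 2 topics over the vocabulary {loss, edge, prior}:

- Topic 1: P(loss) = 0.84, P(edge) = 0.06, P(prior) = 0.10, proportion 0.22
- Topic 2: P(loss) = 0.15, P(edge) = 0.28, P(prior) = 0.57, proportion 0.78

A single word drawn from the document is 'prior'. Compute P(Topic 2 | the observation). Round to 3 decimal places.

0.953

The responsibility of component k is π_k f_k(x) divided by Σ_j π_j f_j(x).
Evaluate each component's likelihood at the observed value:
  L_1 = P(prior | comp) = 0.10
  L_2 = P(prior | comp) = 0.57
Prior × likelihood for each component:
  π_1·L_1 = 0.22 × 0.1 = 0.022
  π_2·L_2 = 0.78 × 0.57 = 0.4446
Normaliser: 0.022 + 0.4446 = 0.4666
P(Topic 2 | 'prior') = 0.4446 / 0.4666 ≈ 0.953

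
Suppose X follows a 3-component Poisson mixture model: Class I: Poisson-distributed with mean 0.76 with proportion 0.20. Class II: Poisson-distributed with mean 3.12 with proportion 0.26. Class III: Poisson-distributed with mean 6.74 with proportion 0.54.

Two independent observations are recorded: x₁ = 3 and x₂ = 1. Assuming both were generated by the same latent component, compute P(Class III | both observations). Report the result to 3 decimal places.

0.024

Posterior ∝ prior × likelihood, so P(k | x) ∝ π_k f_k(x); normalise over all components.
Since both observations come from the same component, the likelihood for component k is f_k(x₁)·f_k(x₂).
  L_I = [e^(−0.76)·0.76^3/3! = 0.0342157] × [0.355426] = 0.0121612
  L_II = [e^(−3.12)·3.12^3/3! = 0.223519] × [0.13777] = 0.0307942
  L_III = [e^(−6.74)·6.74^3/3! = 0.0603509] × [0.00797104] = 0.000481059
Weight by the priors:
  π_I·L_I = 0.20 × 0.0121612 = 0.00243223
  π_II·L_II = 0.26 × 0.0307942 = 0.0080065
  π_III·L_III = 0.54 × 0.000481059 = 0.000259772
Evidence: 0.00243223 + 0.0080065 + 0.000259772 = 0.0106985
P(Class III | data) = 0.000259772 / 0.0106985 ≈ 0.024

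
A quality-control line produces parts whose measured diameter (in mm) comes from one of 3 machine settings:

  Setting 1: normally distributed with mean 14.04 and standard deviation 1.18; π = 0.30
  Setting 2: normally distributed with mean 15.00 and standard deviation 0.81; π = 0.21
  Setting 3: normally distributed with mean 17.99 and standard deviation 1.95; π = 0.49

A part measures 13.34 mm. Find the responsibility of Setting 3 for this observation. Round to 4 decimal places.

P(component k | x) = P(Z=k)·f_k(x) / marginal(x), where marginal(x) = Σ_j P(Z=j)·f_j(x).
Normal densities:
  p_1 = 0.283538
  p_2 = 0.0603133
  p_3 = 0.0119149
Multiply by the mixture weights:
  P(Z=1)·p_1 = 0.30 × 0.283538 = 0.0850615
  P(Z=2)·p_2 = 0.21 × 0.0603133 = 0.0126658
  P(Z=3)·p_3 = 0.49 × 0.0119149 = 0.00583831
Marginal: 0.0850615 + 0.0126658 + 0.00583831 = 0.103566
Responsibility of Setting 3: 0.00583831 / 0.103566 ≈ 0.0564

0.0564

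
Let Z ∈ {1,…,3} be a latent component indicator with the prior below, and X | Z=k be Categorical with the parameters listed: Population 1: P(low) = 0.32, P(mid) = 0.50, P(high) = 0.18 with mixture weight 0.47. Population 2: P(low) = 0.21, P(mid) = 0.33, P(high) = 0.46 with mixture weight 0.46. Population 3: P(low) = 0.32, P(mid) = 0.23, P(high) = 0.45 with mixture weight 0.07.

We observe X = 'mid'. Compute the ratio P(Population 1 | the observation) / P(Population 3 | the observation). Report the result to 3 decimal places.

14.596

Since P(k|x) ∝ w_k f_k(x), the posterior odds are w_i f_i(x) / (w_j f_j(x)).
Evaluate each component's likelihood at the observed value:
  p_1 = 0.5
  p_2 = 0.33
  p_3 = 0.23
0.235 / 0.0161 ≈ 14.596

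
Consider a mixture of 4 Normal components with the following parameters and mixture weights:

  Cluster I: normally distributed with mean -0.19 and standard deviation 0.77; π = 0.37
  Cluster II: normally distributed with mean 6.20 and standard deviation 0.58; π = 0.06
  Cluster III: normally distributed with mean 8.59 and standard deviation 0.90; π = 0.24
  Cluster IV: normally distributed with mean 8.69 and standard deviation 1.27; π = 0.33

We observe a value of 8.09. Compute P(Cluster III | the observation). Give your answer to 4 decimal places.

0.4953

The responsibility of component k is w_k f_k(x) divided by Σ_j w_j f_j(x).
Component likelihoods at x = 8.09:
  p_I = 4.02885e-26
  p_II = 0.00340158
  p_III = 0.37988
  p_IV = 0.280956
Prior × likelihood for each component:
  w_I·p_I = 0.37 × 4.02885e-26 = 1.49067e-26
  w_II·p_II = 0.06 × 0.00340158 = 0.000204095
  w_III·p_III = 0.24 × 0.37988 = 0.0911713
  w_IV·p_IV = 0.33 × 0.280956 = 0.0927156
Sum: 1.49067e-26 + 0.000204095 + 0.0911713 + 0.0927156 = 0.184091
Responsibility of Cluster III: 0.0911713 / 0.184091 ≈ 0.4953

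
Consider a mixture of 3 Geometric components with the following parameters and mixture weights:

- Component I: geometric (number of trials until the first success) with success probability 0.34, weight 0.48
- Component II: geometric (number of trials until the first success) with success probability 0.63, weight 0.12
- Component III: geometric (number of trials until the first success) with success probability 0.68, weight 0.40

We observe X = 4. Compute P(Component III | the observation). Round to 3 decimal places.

The responsibility of component k is π_k f_k(x) divided by Σ_j π_j f_j(x).
Evaluate each component's likelihood at the observed value:
  L_I = 0.0977486
  L_II = 0.0319114
  L_III = 0.0222822
Multiply by the mixture weights:
  π_I·L_I = 0.48 × 0.0977486 = 0.0469193
  π_II·L_II = 0.12 × 0.0319114 = 0.00382937
  π_III·L_III = 0.40 × 0.0222822 = 0.0089129
Marginal: 0.0469193 + 0.00382937 + 0.0089129 = 0.0596616
So the posterior for Component III is 0.0089129 / 0.0596616 ≈ 0.149.

0.149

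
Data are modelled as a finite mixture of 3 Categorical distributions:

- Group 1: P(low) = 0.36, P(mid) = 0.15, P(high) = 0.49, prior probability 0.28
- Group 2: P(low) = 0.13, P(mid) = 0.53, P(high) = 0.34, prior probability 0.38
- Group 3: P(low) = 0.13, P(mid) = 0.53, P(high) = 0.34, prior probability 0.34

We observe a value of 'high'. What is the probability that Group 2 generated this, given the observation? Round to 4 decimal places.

0.3382

Posterior ∝ prior × likelihood, so P(k | x) ∝ π_k f_k(x); normalise over all components.
Categorical probabilities:
  f_1 = P(high | comp) = 0.49
  f_2 = P(high | comp) = 0.34
  f_3 = P(high | comp) = 0.34
Unnormalised posteriors:
  π_1·f_1 = 0.28 × 0.49 = 0.1372
  π_2·f_2 = 0.38 × 0.34 = 0.1292
  π_3·f_3 = 0.34 × 0.34 = 0.1156
Sum: 0.1372 + 0.1292 + 0.1156 = 0.382
So the posterior for Group 2 is 0.1292 / 0.382 ≈ 0.3382.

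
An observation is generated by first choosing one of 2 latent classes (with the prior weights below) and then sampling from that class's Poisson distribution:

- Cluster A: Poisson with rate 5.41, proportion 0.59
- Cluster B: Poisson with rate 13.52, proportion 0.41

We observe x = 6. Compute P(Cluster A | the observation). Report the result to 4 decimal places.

0.9516

By Bayes' theorem, P(k | x) = w_k f_k(x) / Σ_j w_j f_j(x).
Component likelihoods at x = 6:
  L_A = 0.155711
  L_B = 0.011399
Unnormalised posteriors:
  w_A·L_A = 0.59 × 0.155711 = 0.0918692
  w_B·L_B = 0.41 × 0.011399 = 0.00467358
Marginal: 0.0918692 + 0.00467358 = 0.0965428
P(Cluster A | 6) ≈ 0.9516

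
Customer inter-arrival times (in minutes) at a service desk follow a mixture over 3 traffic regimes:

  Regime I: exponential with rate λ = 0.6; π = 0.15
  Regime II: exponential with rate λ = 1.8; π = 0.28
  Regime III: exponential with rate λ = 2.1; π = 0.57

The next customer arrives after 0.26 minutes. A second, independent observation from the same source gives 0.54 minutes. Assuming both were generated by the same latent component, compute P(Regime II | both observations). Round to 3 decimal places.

P(component k | x) = π_k·f_k(x) / marginal(x), where marginal(x) = Σ_j π_j·f_j(x).
Since both observations come from the same component, the likelihood for component k is f_k(x₁)·f_k(x₂).
  p_I = [0.6·e^(−0.6·0.26) = 0.6·e^(−0.1560) = 0.513336] × [0.43395] = 0.222762
  p_II = [1.8·e^(−1.8·0.26) = 1.8·e^(−0.4680) = 1.12726] × [0.680986] = 0.767646
  p_III = [2.1·e^(−2.1·0.26) = 2.1·e^(−0.5460) = 1.21645] × [0.675662] = 0.821909
Multiply by the mixture weights:
  π_I·p_I = 0.15 × 0.222762 = 0.0334143
  π_II·p_II = 0.28 × 0.767646 = 0.214941
  π_III·p_III = 0.57 × 0.821909 = 0.468488
Sum: 0.0334143 + 0.214941 + 0.468488 = 0.716843
So the posterior for Regime II is 0.214941 / 0.716843 ≈ 0.300.

0.300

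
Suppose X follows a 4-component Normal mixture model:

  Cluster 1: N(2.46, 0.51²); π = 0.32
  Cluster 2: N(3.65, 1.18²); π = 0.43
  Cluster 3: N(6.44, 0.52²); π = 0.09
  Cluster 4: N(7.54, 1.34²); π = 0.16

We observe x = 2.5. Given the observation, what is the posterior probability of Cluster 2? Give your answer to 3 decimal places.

By Bayes' theorem, P(k | x) = P(Z=k) f_k(x) / Σ_j P(Z=j) f_j(x).
Component likelihoods at x = 2.5:
  L_1 = (1/(0.51·√(2π)))·exp(−(2.5−2.46)²/(2·0.51²)) = 0.782240·exp(-0.00308) = 0.779837
  L_2 = (1/(1.18·√(2π)))·exp(−(2.5−3.65)²/(2·1.18²)) = 0.338087·exp(-0.47490) = 0.210272
  L_3 = (1/(0.52·√(2π)))·exp(−(2.5−6.44)²/(2·0.52²)) = 0.767197·exp(-28.70488) = 2.62141e-13
  L_4 = (1/(1.34·√(2π)))·exp(−(2.5−7.54)²/(2·1.34²)) = 0.297718·exp(-7.07329) = 0.000252298
Multiply by the mixture weights:
  P(Z=1)·L_1 = 0.32 × 0.779837 = 0.249548
  P(Z=2)·L_2 = 0.43 × 0.210272 = 0.090417
  P(Z=3)·L_3 = 0.09 × 2.62141e-13 = 2.35927e-14
  P(Z=4)·L_4 = 0.16 × 0.000252298 = 4.03677e-05
Normaliser: 0.249548 + 0.090417 + 2.35927e-14 + 4.03677e-05 = 0.340005
So the posterior for Cluster 2 is 0.090417 / 0.340005 ≈ 0.266.

0.266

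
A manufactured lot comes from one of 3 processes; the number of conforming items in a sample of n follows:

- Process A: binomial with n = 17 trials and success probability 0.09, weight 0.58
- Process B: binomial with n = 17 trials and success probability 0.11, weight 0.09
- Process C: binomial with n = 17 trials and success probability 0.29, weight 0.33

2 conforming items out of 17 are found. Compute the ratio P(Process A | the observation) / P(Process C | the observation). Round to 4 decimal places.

Since P(k|x) ∝ π_k f_k(x), the posterior odds are π_i f_i(x) / (π_j f_j(x)).
Component likelihoods at x = 2 conforming items out of 17:
  p_A = C(17,2)·0.09^2·0.91^15 = 136·0.0081·0.243008 = 0.267698
  p_B = C(17,2)·0.11^2·0.89^15 = 136·0.0121·0.174121 = 0.286533
  p_C = C(17,2)·0.29^2·0.71^15 = 136·0.0841·0.00587321 = 0.0671754
Posterior odds = (π_A·p_A) / (π_C·p_C) = (0.58·0.267698) / (0.33·0.0671754) = 0.155265 / 0.0221679 ≈ 7.0040

7.0040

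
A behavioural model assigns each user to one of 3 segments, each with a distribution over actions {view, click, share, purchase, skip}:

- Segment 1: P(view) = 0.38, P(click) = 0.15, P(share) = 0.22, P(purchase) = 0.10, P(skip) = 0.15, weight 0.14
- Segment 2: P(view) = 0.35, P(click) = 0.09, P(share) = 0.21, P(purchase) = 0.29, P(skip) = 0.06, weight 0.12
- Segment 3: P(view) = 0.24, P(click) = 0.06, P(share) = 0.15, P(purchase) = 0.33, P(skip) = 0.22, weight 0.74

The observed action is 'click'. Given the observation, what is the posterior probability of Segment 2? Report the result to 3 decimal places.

Posterior ∝ prior × likelihood, so P(k | x) ∝ w_k f_k(x); normalise over all components.
Evaluate each component's likelihood at the observed value:
  L_1 = 0.15
  L_2 = 0.09
  L_3 = 0.06
Weight by the priors:
  w_1·L_1 = 0.14 × 0.15 = 0.021
  w_2·L_2 = 0.12 × 0.09 = 0.0108
  w_3·L_3 = 0.74 × 0.06 = 0.0444
Normaliser: 0.021 + 0.0108 + 0.0444 = 0.0762
P(Segment 2 | 'click') = 0.0108 / 0.0762 ≈ 0.142

0.142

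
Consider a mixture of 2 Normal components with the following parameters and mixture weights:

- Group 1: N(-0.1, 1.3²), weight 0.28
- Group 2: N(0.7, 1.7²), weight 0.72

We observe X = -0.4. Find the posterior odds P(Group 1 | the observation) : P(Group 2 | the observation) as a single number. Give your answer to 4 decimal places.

0.6105

Only the two components matter; the odds are (π_i f_i(x)) / (π_j f_j(x)).
Normal densities:
  p_1 = (1/(1.3·√(2π)))·exp(−(-0.4−-0.1)²/(2·1.3²)) = 0.306879·exp(-0.02663) = 0.298815
  p_2 = (1/(1.7·√(2π)))·exp(−(-0.4−0.7)²/(2·1.7²)) = 0.234672·exp(-0.20934) = 0.190346
0.0836683 / 0.137049 ≈ 0.6105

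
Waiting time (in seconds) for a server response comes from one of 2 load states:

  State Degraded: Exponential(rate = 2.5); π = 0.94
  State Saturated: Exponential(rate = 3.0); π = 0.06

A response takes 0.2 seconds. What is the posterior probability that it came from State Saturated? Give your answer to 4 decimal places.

0.0648

Apply Bayes' rule: the posterior for each component is proportional to its prior times its likelihood at x.
Evaluate each component's likelihood at the observed value:
  p_Degraded = 2.5·e^(−2.5·0.2) = 2.5·e^(−0.5000) = 1.51633
  p_Saturated = 3.0·e^(−3.0·0.2) = 3.0·e^(−0.6000) = 1.64643
Unnormalised posteriors:
  π_Degraded·p_Degraded = 0.94 × 1.51633 = 1.42535
  π_Saturated·p_Saturated = 0.06 × 1.64643 = 0.0987861
Denominator: 1.42535 + 0.0987861 = 1.52413
So the posterior for State Saturated is 0.0987861 / 1.52413 ≈ 0.0648.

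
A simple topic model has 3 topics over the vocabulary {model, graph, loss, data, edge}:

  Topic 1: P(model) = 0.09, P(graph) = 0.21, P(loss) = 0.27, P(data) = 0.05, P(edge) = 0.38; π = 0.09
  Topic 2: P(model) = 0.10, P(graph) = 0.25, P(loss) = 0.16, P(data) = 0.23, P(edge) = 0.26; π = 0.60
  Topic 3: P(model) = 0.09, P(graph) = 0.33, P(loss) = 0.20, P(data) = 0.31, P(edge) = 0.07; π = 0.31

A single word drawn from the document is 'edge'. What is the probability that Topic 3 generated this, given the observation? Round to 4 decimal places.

Posterior ∝ prior × likelihood, so P(k | x) ∝ π_k f_k(x); normalise over all components.
Evaluate each component's likelihood at the observed value:
  L_1 = 0.38
  L_2 = 0.26
  L_3 = 0.07
Prior × likelihood for each component:
  π_1·L_1 = 0.09 × 0.38 = 0.0342
  π_2·L_2 = 0.60 × 0.26 = 0.156
  π_3·L_3 = 0.31 × 0.07 = 0.0217
Evidence: 0.0342 + 0.156 + 0.0217 = 0.2119
P(Topic 3 | 'edge') ≈ 0.1024

0.1024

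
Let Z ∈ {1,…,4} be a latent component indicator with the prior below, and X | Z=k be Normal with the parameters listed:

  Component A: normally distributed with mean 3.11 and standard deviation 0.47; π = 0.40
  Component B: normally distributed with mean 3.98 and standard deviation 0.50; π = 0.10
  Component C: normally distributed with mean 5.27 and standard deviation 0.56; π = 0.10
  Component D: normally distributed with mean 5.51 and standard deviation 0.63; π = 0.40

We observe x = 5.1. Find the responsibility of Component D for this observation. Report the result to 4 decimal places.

0.7332

By Bayes' theorem, P(k | x) = π_k f_k(x) / Σ_j π_j f_j(x).
Evaluate each component's likelihood at the observed value:
  p_A = (1/(0.47·√(2π)))·exp(−(5.1−3.11)²/(2·0.47²)) = 0.848813·exp(-8.96356) = 0.00010864
  p_B = (1/(0.50·√(2π)))·exp(−(5.1−3.98)²/(2·0.50²)) = 0.797885·exp(-2.50880) = 0.0649205
  p_C = (1/(0.56·√(2π)))·exp(−(5.1−5.27)²/(2·0.56²)) = 0.712397·exp(-0.04608) = 0.680316
  p_D = (1/(0.63·√(2π)))·exp(−(5.1−5.51)²/(2·0.63²)) = 0.633242·exp(-0.21177) = 0.51239
Weight by the priors:
  π_A·p_A = 0.40 × 0.00010864 = 4.34559e-05
  π_B·p_B = 0.10 × 0.0649205 = 0.00649205
  π_C·p_C = 0.10 × 0.680316 = 0.0680316
  π_D·p_D = 0.40 × 0.51239 = 0.204956
Sum: 4.34559e-05 + 0.00649205 + 0.0680316 + 0.204956 = 0.279523
So the posterior for Component D is 0.204956 / 0.279523 ≈ 0.7332.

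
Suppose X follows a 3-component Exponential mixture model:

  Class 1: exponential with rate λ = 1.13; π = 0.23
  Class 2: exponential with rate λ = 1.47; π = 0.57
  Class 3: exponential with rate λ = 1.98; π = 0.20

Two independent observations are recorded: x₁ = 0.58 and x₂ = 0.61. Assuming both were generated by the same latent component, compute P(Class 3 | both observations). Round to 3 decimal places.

Apply Bayes' rule: the posterior for each component is proportional to its prior times its likelihood at x.
Since both observations come from the same component, the likelihood for component k is f_k(x₁)·f_k(x₂).
  f_1 = [1.13·e^(−1.13·0.58) = 1.13·e^(−0.6554) = 0.586735] × [0.567178] = 0.332783
  f_2 = [1.47·e^(−1.47·0.58) = 1.47·e^(−0.8526) = 0.626668] × [0.599633] = 0.375771
  f_3 = [1.98·e^(−1.98·0.58) = 1.98·e^(−1.1484) = 0.627945] × [0.591731] = 0.371574
Multiply by the mixture weights:
  π_1·f_1 = 0.23 × 0.332783 = 0.0765401
  π_2·f_2 = 0.57 × 0.375771 = 0.21419
  π_3·f_3 = 0.20 × 0.371574 = 0.0743149
Denominator: 0.0765401 + 0.21419 + 0.0743149 = 0.365044
Responsibility of Class 3: 0.0743149 / 0.365044 ≈ 0.204

0.204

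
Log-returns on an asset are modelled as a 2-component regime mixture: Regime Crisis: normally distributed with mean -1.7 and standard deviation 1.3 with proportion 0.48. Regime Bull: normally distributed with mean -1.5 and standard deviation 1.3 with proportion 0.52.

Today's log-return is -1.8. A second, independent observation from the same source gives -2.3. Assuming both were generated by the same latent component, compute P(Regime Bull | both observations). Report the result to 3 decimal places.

By Bayes' theorem, P(k | x) = π_k f_k(x) / Σ_j π_j f_j(x).
Since both observations come from the same component, the likelihood for component k is f_k(x₁)·f_k(x₂).
  p_Crisis = [(1/(1.3·√(2π)))·exp(−(-1.8−-1.7)²/(2·1.3²)) = 0.306879·exp(-0.00296) = 0.305972] × [0.275874] = 0.0844097
  p_Bull = [(1/(1.3·√(2π)))·exp(−(-1.8−-1.5)²/(2·1.3²)) = 0.306879·exp(-0.02663) = 0.298815] × [0.253941] = 0.0758815
Multiply by the mixture weights:
  π_Crisis·p_Crisis = 0.48 × 0.0844097 = 0.0405167
  π_Bull·p_Bull = 0.52 × 0.0758815 = 0.0394584
Denominator: 0.0405167 + 0.0394584 = 0.079975
So the posterior for Regime Bull is 0.0394584 / 0.079975 ≈ 0.493.

0.493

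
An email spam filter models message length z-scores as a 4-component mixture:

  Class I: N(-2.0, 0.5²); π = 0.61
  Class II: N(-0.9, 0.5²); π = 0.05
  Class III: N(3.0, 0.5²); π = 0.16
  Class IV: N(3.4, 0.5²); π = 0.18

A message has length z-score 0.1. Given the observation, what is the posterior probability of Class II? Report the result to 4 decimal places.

0.9869

Posterior ∝ prior × likelihood, so P(k | x) ∝ π_k f_k(x); normalise over all components.
Component likelihoods at x = 0.1:
  p_I = (1/(0.5·√(2π)))·exp(−(0.1−-2.0)²/(2·0.5²)) = 0.797885·exp(-8.82000) = 0.000117886
  p_II = (1/(0.5·√(2π)))·exp(−(0.1−-0.9)²/(2·0.5²)) = 0.797885·exp(-2.00000) = 0.107982
  p_III = (1/(0.5·√(2π)))·exp(−(0.1−3.0)²/(2·0.5²)) = 0.797885·exp(-16.82000) = 3.95464e-08
  p_IV = (1/(0.5·√(2π)))·exp(−(0.1−3.4)²/(2·0.5²)) = 0.797885·exp(-21.78000) = 2.77336e-10
Prior × likelihood for each component:
  π_I·p_I = 0.61 × 0.000117886 = 7.19105e-05
  π_II·p_II = 0.05 × 0.107982 = 0.0053991
  π_III·p_III = 0.16 × 3.95464e-08 = 6.32742e-09
  π_IV·p_IV = 0.18 × 2.77336e-10 = 4.99205e-11
Denominator: 7.19105e-05 + 0.0053991 + 6.32742e-09 + 4.99205e-11 = 0.00547101
So the posterior for Class II is 0.0053991 / 0.00547101 ≈ 0.9869.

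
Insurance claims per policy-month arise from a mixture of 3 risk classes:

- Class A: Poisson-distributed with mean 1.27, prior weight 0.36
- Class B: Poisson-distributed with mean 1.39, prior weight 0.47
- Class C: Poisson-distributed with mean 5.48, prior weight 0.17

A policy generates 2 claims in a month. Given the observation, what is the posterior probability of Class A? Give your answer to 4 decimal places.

0.3972

P(component k | x) = P(Z=k)·f_k(x) / marginal(x), where marginal(x) = Σ_j P(Z=j)·f_j(x).
Evaluate each component's likelihood at the observed value:
  p_A = 0.226477
  p_B = 0.240619
  p_C = 0.0626033
Multiply by the mixture weights:
  P(Z=A)·p_A = 0.36 × 0.226477 = 0.0815316
  P(Z=B)·p_B = 0.47 × 0.240619 = 0.113091
  P(Z=C)·p_C = 0.17 × 0.0626033 = 0.0106426
Normaliser: 0.0815316 + 0.113091 + 0.0106426 = 0.205265
So the posterior for Class A is 0.0815316 / 0.205265 ≈ 0.3972.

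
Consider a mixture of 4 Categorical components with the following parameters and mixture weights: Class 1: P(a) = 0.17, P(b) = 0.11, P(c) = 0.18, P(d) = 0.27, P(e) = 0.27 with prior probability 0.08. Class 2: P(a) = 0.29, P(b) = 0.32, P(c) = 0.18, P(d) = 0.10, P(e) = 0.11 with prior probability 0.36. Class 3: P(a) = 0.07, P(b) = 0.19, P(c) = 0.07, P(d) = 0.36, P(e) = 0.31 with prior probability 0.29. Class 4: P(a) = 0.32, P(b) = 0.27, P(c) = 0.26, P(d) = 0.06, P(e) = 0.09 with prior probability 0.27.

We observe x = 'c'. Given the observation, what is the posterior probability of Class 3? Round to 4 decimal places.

By Bayes' theorem, P(k | x) = w_k f_k(x) / Σ_j w_j f_j(x).
Evaluate each component's likelihood at the observed value:
  f_1 = P(c | comp) = 0.18
  f_2 = P(c | comp) = 0.18
  f_3 = P(c | comp) = 0.07
  f_4 = P(c | comp) = 0.26
Unnormalised posteriors:
  w_1·f_1 = 0.08 × 0.18 = 0.0144
  w_2·f_2 = 0.36 × 0.18 = 0.0648
  w_3·f_3 = 0.29 × 0.07 = 0.0203
  w_4·f_4 = 0.27 × 0.26 = 0.0702
Sum: 0.0144 + 0.0648 + 0.0203 + 0.0702 = 0.1697
P(Class 3 | data) = 0.0203 / 0.1697 ≈ 0.1196

0.1196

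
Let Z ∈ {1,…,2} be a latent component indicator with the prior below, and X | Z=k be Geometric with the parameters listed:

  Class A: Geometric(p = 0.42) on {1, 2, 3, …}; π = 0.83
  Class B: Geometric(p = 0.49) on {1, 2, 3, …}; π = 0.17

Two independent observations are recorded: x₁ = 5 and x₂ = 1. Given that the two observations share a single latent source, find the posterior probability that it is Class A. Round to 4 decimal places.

By Bayes' theorem, P(k | x) = π_k f_k(x) / Σ_j π_j f_j(x).
Since both observations come from the same component, the likelihood for component k is f_k(x₁)·f_k(x₂).
  p_A = [0.42·(1−0.42)^4 = 0.42·0.113165 = 0.0475293] × [0.42] = 0.0199623
  p_B = [0.49·(1−0.49)^4 = 0.49·0.067652 = 0.0331495] × [0.49] = 0.0162432
Multiply by the mixture weights:
  π_A·p_A = 0.83 × 0.0199623 = 0.0165687
  π_B·p_B = 0.17 × 0.0162432 = 0.00276135
Denominator: 0.0165687 + 0.00276135 = 0.0193301
So the posterior for Class A is 0.0165687 / 0.0193301 ≈ 0.8571.

0.8571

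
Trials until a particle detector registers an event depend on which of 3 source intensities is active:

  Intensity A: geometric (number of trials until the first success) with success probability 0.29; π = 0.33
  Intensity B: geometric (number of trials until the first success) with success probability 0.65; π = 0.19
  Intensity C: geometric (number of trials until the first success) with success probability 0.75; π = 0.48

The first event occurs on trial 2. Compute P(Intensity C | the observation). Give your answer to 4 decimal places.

P(component k | x) = P(Z=k)·f_k(x) / marginal(x), where marginal(x) = Σ_j P(Z=j)·f_j(x).
Component likelihoods at x = 2:
  f_A = 0.2059
  f_B = 0.2275
  f_C = 0.1875
Multiply by the mixture weights:
  P(Z=A)·f_A = 0.33 × 0.2059 = 0.067947
  P(Z=B)·f_B = 0.19 × 0.2275 = 0.043225
  P(Z=C)·f_C = 0.48 × 0.1875 = 0.09
Normaliser: 0.067947 + 0.043225 + 0.09 = 0.201172
Responsibility of Intensity C: 0.09 / 0.201172 ≈ 0.4474

0.4474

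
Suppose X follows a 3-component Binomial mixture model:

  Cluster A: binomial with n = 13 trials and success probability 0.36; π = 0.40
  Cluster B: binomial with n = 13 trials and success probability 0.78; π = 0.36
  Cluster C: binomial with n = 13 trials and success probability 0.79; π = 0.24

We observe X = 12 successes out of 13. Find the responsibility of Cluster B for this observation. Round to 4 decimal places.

The responsibility of component k is π_k f_k(x) divided by Σ_j π_j f_j(x).
Component likelihoods at x = 12 successes out of 13:
  p_A = C(13,12)·0.36^12·0.64^1 = 13·4.73838e-06·0.64 = 3.94233e-05
  p_B = C(13,12)·0.78^12·0.22^1 = 13·0.0507149·0.22 = 0.145045
  p_C = C(13,12)·0.79^12·0.21^1 = 13·0.0590915·0.21 = 0.16132
Weight by the priors:
  π_A·p_A = 0.40 × 3.94233e-05 = 1.57693e-05
  π_B·p_B = 0.36 × 0.145045 = 0.052216
  π_C·p_C = 0.24 × 0.16132 = 0.0387168
Marginal: 1.57693e-05 + 0.052216 + 0.0387168 = 0.0909485
P(Cluster B | the observation) ≈ 0.5741

0.5741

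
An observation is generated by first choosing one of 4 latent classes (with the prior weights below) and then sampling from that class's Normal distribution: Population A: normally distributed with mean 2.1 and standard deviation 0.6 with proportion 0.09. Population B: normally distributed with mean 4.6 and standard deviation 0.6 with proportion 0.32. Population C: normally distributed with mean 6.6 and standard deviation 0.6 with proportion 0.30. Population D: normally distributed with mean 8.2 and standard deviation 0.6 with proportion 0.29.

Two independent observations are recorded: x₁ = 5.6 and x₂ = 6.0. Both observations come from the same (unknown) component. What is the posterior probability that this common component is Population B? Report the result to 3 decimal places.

0.104

By Bayes' theorem, P(k | x) = π_k f_k(x) / Σ_j π_j f_j(x).
Since both observations come from the same component, the likelihood for component k is f_k(x₁)·f_k(x₂).
  f_A = [(1/(0.6·√(2π)))·exp(−(5.6−2.1)²/(2·0.6²)) = 0.664904·exp(-17.01389) = 2.71469e-08] × [4.44926e-10] = 1.20784e-17
  f_B = [(1/(0.6·√(2π)))·exp(−(5.6−4.6)²/(2·0.6²)) = 0.664904·exp(-1.38889) = 0.165795] × [0.0437031] = 0.00724577
  f_C = [(1/(0.6·√(2π)))·exp(−(5.6−6.6)²/(2·0.6²)) = 0.664904·exp(-1.38889) = 0.165795] × [0.403285] = 0.0668627
  f_D = [(1/(0.6·√(2π)))·exp(−(5.6−8.2)²/(2·0.6²)) = 0.664904·exp(-9.38889) = 5.56181e-05] × [0.000800451] = 4.45196e-08
Multiply by the mixture weights:
  π_A·f_A = 0.09 × 1.20784e-17 = 1.08705e-18
  π_B·f_B = 0.32 × 0.00724577 = 0.00231865
  π_C·f_C = 0.30 × 0.0668627 = 0.0200588
  π_D·f_D = 0.29 × 4.45196e-08 = 1.29107e-08
Sum: 1.08705e-18 + 0.00231865 + 0.0200588 + 1.29107e-08 = 0.0223775
Responsibility of Population B: 0.00231865 / 0.0223775 ≈ 0.104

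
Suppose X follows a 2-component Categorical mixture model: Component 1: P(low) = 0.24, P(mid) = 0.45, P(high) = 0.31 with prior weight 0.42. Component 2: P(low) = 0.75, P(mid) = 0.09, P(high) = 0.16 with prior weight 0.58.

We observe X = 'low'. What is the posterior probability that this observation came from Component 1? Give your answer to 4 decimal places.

By Bayes' theorem, P(k | x) = w_k f_k(x) / Σ_j w_j f_j(x).
Evaluate each component's likelihood at the observed value:
  L_1 = 0.24
  L_2 = 0.75
Weight by the priors:
  w_1·L_1 = 0.42 × 0.24 = 0.1008
  w_2·L_2 = 0.58 × 0.75 = 0.435
Marginal: 0.1008 + 0.435 = 0.5358
P(Component 1 | data) ≈ 0.1881

0.1881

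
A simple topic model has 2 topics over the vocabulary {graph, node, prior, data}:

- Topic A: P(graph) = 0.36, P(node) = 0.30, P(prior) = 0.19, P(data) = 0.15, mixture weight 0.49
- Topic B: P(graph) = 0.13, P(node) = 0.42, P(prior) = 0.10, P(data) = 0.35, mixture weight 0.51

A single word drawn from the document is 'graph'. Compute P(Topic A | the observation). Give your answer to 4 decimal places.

Posterior ∝ prior × likelihood, so P(k | x) ∝ π_k f_k(x); normalise over all components.
Categorical probabilities:
  f_A = 0.36
  f_B = 0.13
Prior × likelihood for each component:
  π_A·f_A = 0.49 × 0.36 = 0.1764
  π_B·f_B = 0.51 × 0.13 = 0.0663
Denominator: 0.1764 + 0.0663 = 0.2427
P(Topic A | 'graph') ≈ 0.7268

0.7268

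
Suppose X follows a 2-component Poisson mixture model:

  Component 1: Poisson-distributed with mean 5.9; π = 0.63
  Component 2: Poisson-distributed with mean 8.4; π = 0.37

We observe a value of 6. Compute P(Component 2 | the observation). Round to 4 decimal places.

0.2865

Posterior ∝ prior × likelihood, so P(k | x) ∝ π_k f_k(x); normalise over all components.
Evaluate each component's likelihood at the observed value:
  p_1 = 0.160488
  p_2 = 0.109716
Prior × likelihood for each component:
  π_1·p_1 = 0.63 × 0.160488 = 0.101107
  π_2·p_2 = 0.37 × 0.109716 = 0.0405949
Normaliser: 0.101107 + 0.0405949 = 0.141702
P(Component 2 | 6) ≈ 0.2865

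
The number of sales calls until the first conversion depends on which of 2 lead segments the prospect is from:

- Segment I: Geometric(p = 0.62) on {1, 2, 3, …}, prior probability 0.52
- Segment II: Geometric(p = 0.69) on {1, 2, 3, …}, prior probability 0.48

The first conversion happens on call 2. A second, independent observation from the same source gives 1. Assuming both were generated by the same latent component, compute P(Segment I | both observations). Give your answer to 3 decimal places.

Posterior ∝ prior × likelihood, so P(k | x) ∝ w_k f_k(x); normalise over all components.
Since both observations come from the same component, the likelihood for component k is f_k(x₁)·f_k(x₂).
  f_I = [0.62·(1−0.62)^1 = 0.62·0.38 = 0.2356] × [0.62] = 0.146072
  f_II = [0.69·(1−0.69)^1 = 0.69·0.31 = 0.2139] × [0.69] = 0.147591
Prior × likelihood for each component:
  w_I·f_I = 0.52 × 0.146072 = 0.0759574
  w_II·f_II = 0.48 × 0.147591 = 0.0708437
Evidence: 0.0759574 + 0.0708437 = 0.146801
Responsibility of Segment I: 0.0759574 / 0.146801 ≈ 0.517

0.517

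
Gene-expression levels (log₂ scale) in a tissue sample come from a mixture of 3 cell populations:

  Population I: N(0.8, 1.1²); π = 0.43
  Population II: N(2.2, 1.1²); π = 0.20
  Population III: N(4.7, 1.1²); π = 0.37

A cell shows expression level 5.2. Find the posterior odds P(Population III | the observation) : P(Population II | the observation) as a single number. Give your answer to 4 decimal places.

Only the two components matter; the odds are (P(Z=i) f_i(x)) / (P(Z=j) f_j(x)).
Normal densities:
  L_I = 0.000121664
  L_II = 0.00879777
  L_III = 0.327079
Odds = (0.37/0.20) × (0.327079/0.00879777) = 1.85 × 37.1775 ≈ 68.7783

68.7783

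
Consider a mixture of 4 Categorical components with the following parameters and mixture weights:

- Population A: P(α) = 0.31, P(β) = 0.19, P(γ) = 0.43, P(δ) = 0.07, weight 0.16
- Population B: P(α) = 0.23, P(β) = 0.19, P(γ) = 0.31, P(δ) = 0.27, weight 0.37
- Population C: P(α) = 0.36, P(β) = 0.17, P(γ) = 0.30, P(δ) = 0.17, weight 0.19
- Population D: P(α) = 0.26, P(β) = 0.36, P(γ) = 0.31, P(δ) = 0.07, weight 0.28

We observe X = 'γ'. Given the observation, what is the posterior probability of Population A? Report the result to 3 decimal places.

0.210

The responsibility of component k is P(Z=k) f_k(x) divided by Σ_j P(Z=j) f_j(x).
Categorical probabilities:
  f_A = 0.43
  f_B = 0.31
  f_C = 0.3
  f_D = 0.31
Weight by the priors:
  P(Z=A)·f_A = 0.16 × 0.43 = 0.0688
  P(Z=B)·f_B = 0.37 × 0.31 = 0.1147
  P(Z=C)·f_C = 0.19 × 0.3 = 0.057
  P(Z=D)·f_D = 0.28 × 0.31 = 0.0868
Denominator: 0.0688 + 0.1147 + 0.057 + 0.0868 = 0.3273
P(Population A | x) ≈ 0.210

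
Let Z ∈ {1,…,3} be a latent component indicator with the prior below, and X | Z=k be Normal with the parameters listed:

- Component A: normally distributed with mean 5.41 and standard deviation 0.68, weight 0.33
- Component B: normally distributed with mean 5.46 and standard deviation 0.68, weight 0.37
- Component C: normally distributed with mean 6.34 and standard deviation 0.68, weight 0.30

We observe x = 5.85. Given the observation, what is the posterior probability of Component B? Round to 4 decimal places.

Apply Bayes' rule: the posterior for each component is proportional to its prior times its likelihood at x.
Evaluate each component's likelihood at the observed value:
  p_A = (1/(0.68·√(2π)))·exp(−(5.85−5.41)²/(2·0.68²)) = 0.586680·exp(-0.20934) = 0.475866
  p_B = (1/(0.68·√(2π)))·exp(−(5.85−5.46)²/(2·0.68²)) = 0.586680·exp(-0.16447) = 0.497707
  p_C = (1/(0.68·√(2π)))·exp(−(5.85−6.34)²/(2·0.68²)) = 0.586680·exp(-0.25962) = 0.452531
Multiply by the mixture weights:
  π_A·p_A = 0.33 × 0.475866 = 0.157036
  π_B·p_B = 0.37 × 0.497707 = 0.184152
  π_C·p_C = 0.30 × 0.452531 = 0.135759
Marginal: 0.157036 + 0.184152 + 0.135759 = 0.476947
P(Component B | x) ≈ 0.3861

0.3861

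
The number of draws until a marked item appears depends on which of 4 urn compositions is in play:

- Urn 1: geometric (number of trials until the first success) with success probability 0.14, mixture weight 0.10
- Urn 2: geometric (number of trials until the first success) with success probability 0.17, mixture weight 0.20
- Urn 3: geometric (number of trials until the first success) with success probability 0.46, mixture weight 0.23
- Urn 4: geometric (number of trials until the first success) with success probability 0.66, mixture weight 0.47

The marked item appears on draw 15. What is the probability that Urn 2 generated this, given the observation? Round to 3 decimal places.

0.594

By Bayes' theorem, P(k | x) = w_k f_k(x) / Σ_j w_j f_j(x).
Component likelihoods at x = 15:
  f_1 = 0.14·(1−0.14)^14 = 0.14·0.121054 = 0.0169475
  f_2 = 0.17·(1−0.17)^14 = 0.17·0.0736365 = 0.0125182
  f_3 = 0.46·(1−0.46)^14 = 0.46·0.000179272 = 8.24652e-05
  f_4 = 0.66·(1−0.66)^14 = 0.66·2.7587e-07 = 1.82074e-07
Unnormalised posteriors:
  w_1·f_1 = 0.10 × 0.0169475 = 0.00169475
  w_2·f_2 = 0.20 × 0.0125182 = 0.00250364
  w_3·f_3 = 0.23 × 8.24652e-05 = 1.8967e-05
  w_4·f_4 = 0.47 × 1.82074e-07 = 8.55749e-08
Normaliser: 0.00169475 + 0.00250364 + 1.8967e-05 + 8.55749e-08 = 0.00421745
P(Urn 2 | x) ≈ 0.594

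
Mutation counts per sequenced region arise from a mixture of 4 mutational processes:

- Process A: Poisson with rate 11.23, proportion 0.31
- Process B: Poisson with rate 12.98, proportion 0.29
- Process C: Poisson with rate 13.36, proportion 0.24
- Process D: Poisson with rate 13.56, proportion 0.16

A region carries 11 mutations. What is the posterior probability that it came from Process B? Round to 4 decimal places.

Apply Bayes' rule: the posterior for each component is proportional to its prior times its likelihood at x.
Poisson probabilities:
  p_A = e^(−11.23)·11.23^11/11! = 0.119095
  p_B = e^(−12.98)·12.98^11/11! = 0.101794
  p_C = e^(−13.36)·13.36^11/11! = 0.0956183
  p_D = e^(−13.56)·13.56^11/11! = 0.0921866
Weight by the priors:
  P(Z=A)·p_A = 0.31 × 0.119095 = 0.0369195
  P(Z=B)·p_B = 0.29 × 0.101794 = 0.0295204
  P(Z=C)·p_C = 0.24 × 0.0956183 = 0.0229484
  P(Z=D)·p_D = 0.16 × 0.0921866 = 0.0147499
Denominator: 0.0369195 + 0.0295204 + 0.0229484 + 0.0147499 = 0.104138
P(Process B | x) = 0.0295204 / 0.104138 ≈ 0.2835

0.2835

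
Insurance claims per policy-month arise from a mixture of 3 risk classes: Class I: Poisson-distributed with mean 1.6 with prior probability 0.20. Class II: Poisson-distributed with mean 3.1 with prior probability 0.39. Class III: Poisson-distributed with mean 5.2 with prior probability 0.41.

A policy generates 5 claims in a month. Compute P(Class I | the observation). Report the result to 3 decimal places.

0.030

Posterior ∝ prior × likelihood, so P(k | x) ∝ P(Z=k) f_k(x); normalise over all components.
Component likelihoods at x = 5 claims:
  p_I = e^(−1.6)·1.6^5/5! = 0.017642
  p_II = e^(−3.1)·3.1^5/5! = 0.107477
  p_III = e^(−5.2)·5.2^5/5! = 0.174785
Weight by the priors:
  P(Z=I)·p_I = 0.20 × 0.017642 = 0.0035284
  P(Z=II)·p_II = 0.39 × 0.107477 = 0.0419159
  P(Z=III)·p_III = 0.41 × 0.174785 = 0.0716619
Marginal: 0.0035284 + 0.0419159 + 0.0716619 = 0.117106
Responsibility of Class I: 0.0035284 / 0.117106 ≈ 0.030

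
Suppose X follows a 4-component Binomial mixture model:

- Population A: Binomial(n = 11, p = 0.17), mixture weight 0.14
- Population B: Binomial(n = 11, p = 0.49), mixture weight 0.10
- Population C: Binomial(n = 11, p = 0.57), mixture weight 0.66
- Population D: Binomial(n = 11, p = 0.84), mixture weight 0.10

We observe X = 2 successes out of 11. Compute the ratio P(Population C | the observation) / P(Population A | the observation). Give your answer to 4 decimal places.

0.1425

Since P(k|x) ∝ P(Z=k) f_k(x), the posterior odds are P(Z=i) f_i(x) / (P(Z=j) f_j(x)).
Binomial probabilities:
  f_A = 0.297142
  f_B = 0.0308238
  f_C = 0.00898108
  f_D = 2.66687e-06
Posterior odds = (P(Z=C)·f_C) / (P(Z=A)·f_A) = (0.66·0.00898108) / (0.14·0.297142) = 0.00592751 / 0.0415998 ≈ 0.1425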